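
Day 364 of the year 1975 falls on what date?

December 30, 1975

January has 31 days (364 − 31 = 333 remain).
February has 28 days (333 − 28 = 305 remain).
March has 31 days (305 − 31 = 274 remain).
April has 30 days (274 − 30 = 244 remain).
May has 31 days (244 − 31 = 213 remain).
June has 30 days (213 − 30 = 183 remain).
July has 31 days (183 − 31 = 152 remain).
August has 31 days (152 − 31 = 121 remain).
September has 30 days (121 − 30 = 91 remain).
October has 31 days (91 − 31 = 60 remain).
November has 30 days (60 − 30 = 30 remain).
30 into December → December 30.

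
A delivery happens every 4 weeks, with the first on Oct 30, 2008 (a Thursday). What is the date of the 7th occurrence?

The 7th occurrence is 6 intervals after the first: 6 × 28 = 168 days after Oct 30, 2008.
Oct has 31 days — 1 day to the end of Oct leaves 167.
Nov has 30 days (137 left).
Dec has 31 days (106 left).
Jan has 31 days (75 left).
Feb has 28 days (47 left).
Mar has 31 days (16 left).
16 days into Apr → Apr 16, 2009.

Apr 16, 2009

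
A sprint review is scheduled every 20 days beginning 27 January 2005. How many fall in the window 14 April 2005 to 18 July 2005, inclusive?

Occurrences land 20·i days after 27 January 2005 for i = 0, 1, 2, …
14 April 2005 is 77 days after the start; 77 ÷ 20 = 3 remainder 17; since the remainder is 17, round up to i = 4. First occurrence in the window: #5 on 17 April 2005 (4×20 = 80 days in).
18 July 2005 is 172 days after the start; 172 ÷ 20 = 8 remainder 12. Last occurrence in the window: #9 on 6 July 2005.
Occurrences #5 through #9: 5 in total.

5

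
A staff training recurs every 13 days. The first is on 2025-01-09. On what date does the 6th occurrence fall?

The 6th occurrence is 5 intervals after the first: 5 × 13 = 65 days after 2025-01-09.
January has 31 days — 22 days to the end of January leaves 43.
February has 28 days (15 left).
15 days into March → 2025-03-15.

2025-03-15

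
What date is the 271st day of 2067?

Sep 28, 2067

Jan has 31 days (271 − 31 = 240 remain).
Feb has 28 days (240 − 28 = 212 remain).
Mar has 31 days (212 − 31 = 181 remain).
Apr has 30 days (181 − 30 = 151 remain).
May has 31 days (151 − 31 = 120 remain).
Jun has 30 days (120 − 30 = 90 remain).
Jul has 31 days (90 − 31 = 59 remain).
Aug has 31 days (59 − 31 = 28 remain).
28 into Sep → Sep 28.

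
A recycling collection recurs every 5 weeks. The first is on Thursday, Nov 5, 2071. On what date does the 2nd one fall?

The 2nd occurrence is 1 interval after the first: 1 × 35 = 35 days after Nov 5, 2071.
Nov has 30 days — 25 days to the end of Nov leaves 10.
10 days into Dec → Dec 10, 2071.

Dec 10, 2071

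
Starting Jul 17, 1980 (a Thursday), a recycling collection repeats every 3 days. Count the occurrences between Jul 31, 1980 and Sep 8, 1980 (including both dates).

Occurrences land 3·i days after Jul 17, 1980 for i = 0, 1, 2, …
Jul 31, 1980 is 14 days after the start; 14 ÷ 3 = 4 remainder 2; since the remainder is 2, round up to i = 5. First occurrence in the window: #6 on Aug 1, 1980 (5×3 = 15 days in).
Sep 8, 1980 is 53 days after the start; 53 ÷ 3 = 17 remainder 2. Last occurrence in the window: #18 on Sep 6, 1980.
Occurrences #6 through #18: 13 in total.

13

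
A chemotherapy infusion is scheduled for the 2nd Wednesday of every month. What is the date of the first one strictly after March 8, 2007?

March 14, 2007

March 2007 starts on a Thursday; its first Wednesday is the 7th, so the 2nd Wednesday is the 14th — March 14, 2007.
March 14, 2007 is after March 8, 2007, so that is the next one.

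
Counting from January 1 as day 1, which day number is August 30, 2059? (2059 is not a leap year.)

Days in months before August: 31 + 28 + 31 + 30 + 31 + 30 + 31 = 212.
Plus 30 days into August → day 242.

242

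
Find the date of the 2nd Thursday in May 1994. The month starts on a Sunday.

May 1994 begins on a Sunday, so the first Thursday is May 5 (4 days later).
The 2nd Thursday is 1 weeks later: 5 + 7 = 12.

12 May 1994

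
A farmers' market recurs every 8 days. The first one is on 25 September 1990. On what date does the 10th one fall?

6 December 1990

The 10th occurrence is 9 intervals after the first: 9 × 8 = 72 days after 25 September 1990.
September has 30 days — 5 days to the end of September leaves 67.
October has 31 days (36 left).
November has 30 days (6 left).
6 days into December → 6 December 1990.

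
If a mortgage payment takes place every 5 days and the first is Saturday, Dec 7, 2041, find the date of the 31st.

May 6, 2042

The 31st occurrence is 30 intervals after the first: 30 × 5 = 150 days after Dec 7, 2041.
Dec has 31 days — 24 days to the end of Dec leaves 126.
Jan has 31 days (95 left).
Feb has 28 days (67 left).
Mar has 31 days (36 left).
Apr has 30 days (6 left).
6 days into May → May 6, 2042.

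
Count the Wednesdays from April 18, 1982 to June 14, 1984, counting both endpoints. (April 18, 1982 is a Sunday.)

April 18, 1982 is a Sunday; the first Wednesday on or after it is April 21, 1982 (3 days later).
From April 21, 1982 to June 14, 1984: 254 + 365 + 166 = 785 days (rest of 1982, 1983, to June 14, 1984 in 1984).
785 ÷ 7 = 112 full weeks with remainder 1, so 112 more Wednesdays after the first → 113.

113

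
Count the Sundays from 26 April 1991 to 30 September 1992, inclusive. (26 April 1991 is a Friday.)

75

26 April 1991 is a Friday; the first Sunday on or after it is 28 April 1991 (2 days later).
From 28 April 1991 to 30 September 1992: 247 + 274 = 521 days (rest of 1991, to 30 September 1992 in 1992).
521 ÷ 7 = 74 full weeks with remainder 3, so 74 more Sundays after the first → 75.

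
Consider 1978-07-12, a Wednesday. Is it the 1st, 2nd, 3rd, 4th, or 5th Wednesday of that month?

Day 12 falls in week ⌈12/7⌉ of the month.
Days 1–7 hold the 1st Wednesday, 8–14 the 2nd, 15–21 the 3rd, 22–28 the 4th, 29–31 the 5th.
12 is in the range for the 2nd.

2nd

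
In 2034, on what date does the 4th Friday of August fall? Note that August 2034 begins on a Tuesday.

25 August 2034

August 2034 begins on a Tuesday, so the first Friday is August 4 (3 days later).
The 4th Friday is 3 weeks later: 4 + 21 = 25.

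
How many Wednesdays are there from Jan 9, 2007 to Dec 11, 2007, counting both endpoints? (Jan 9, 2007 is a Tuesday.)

Jan 9, 2007 is a Tuesday; the first Wednesday on or after it is Jan 10, 2007 (1 day later).
From Jan 10, 2007 to Dec 11, 2007: 21 + 28 + 31 + 30 + 31 + 30 + 31 + 31 + 30 + 31 + 30 + 11 = 335 days (rest of Jan, Feb, Mar, Apr, May, Jun, Jul, Aug, Sep, Oct, Nov, Dec).
335 ÷ 7 = 47 full weeks with remainder 6, so 47 more Wednesdays after the first → 48.

48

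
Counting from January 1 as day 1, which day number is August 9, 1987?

Days in months before August: 31 + 28 + 31 + 30 + 31 + 30 + 31 = 212.
Plus 9 days into August → day 221.

221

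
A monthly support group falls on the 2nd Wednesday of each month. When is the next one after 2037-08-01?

August 2037 starts on a Saturday; its first Wednesday is the 5th, so the 2nd Wednesday is the 12th — 2037-08-12.
2037-08-12 is after 2037-08-01, so that is the next one.

2037-08-12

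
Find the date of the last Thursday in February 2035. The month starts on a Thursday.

February 2035 begins on a Thursday, so the first Thursday is February 1.
February 2035 has 28 days. Adding weeks: 1, 8, 15, 22 — the last one ≤ 28 is the 22nd.

2035-02-22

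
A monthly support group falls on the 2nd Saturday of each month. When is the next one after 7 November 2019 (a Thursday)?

9 November 2019

November 2019 starts on a Friday; its first Saturday is the 2nd, so the 2nd Saturday is the 9th — 9 November 2019.
9 November 2019 is after 7 November 2019, so that is the next one.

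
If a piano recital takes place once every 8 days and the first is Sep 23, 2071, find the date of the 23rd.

The 23rd occurrence is 22 intervals after the first: 22 × 8 = 176 days after Sep 23, 2071.
Sep has 30 days — 7 days to the end of Sep leaves 169.
Oct has 31 days (138 left).
Nov has 30 days (108 left).
Dec has 31 days (77 left).
Jan has 31 days (46 left).
Feb has 29 days (17 left).
17 days into Mar → Mar 17, 2072.

Mar 17, 2072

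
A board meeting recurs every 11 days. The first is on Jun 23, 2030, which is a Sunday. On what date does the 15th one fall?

Nov 24, 2030

The 15th occurrence is 14 intervals after the first: 14 × 11 = 154 days after Jun 23, 2030.
Jun has 30 days — 7 days to the end of Jun leaves 147.
Jul has 31 days (116 left).
Aug has 31 days (85 left).
Sep has 30 days (55 left).
Oct has 31 days (24 left).
24 days into Nov → Nov 24, 2030.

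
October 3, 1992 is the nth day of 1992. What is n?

Days in months before October: 31 + 29 + 31 + 30 + 31 + 30 + 31 + 31 + 30 = 274.
Plus 3 days into October → day 277.

277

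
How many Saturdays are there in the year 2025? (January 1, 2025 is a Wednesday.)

52

January 1, 2025 is a Wednesday; the first Saturday on or after it is January 4, 2025 (3 days later).
From January 4, 2025 to December 31, 2025: 27 + 28 + 31 + 30 + 31 + 30 + 31 + 31 + 30 + 31 + 30 + 31 = 361 days (rest of January, February, March, April, May, June, July, August, September, October, November, December).
361 ÷ 7 = 51 full weeks with remainder 4, so 51 more Saturdays after the first → 52.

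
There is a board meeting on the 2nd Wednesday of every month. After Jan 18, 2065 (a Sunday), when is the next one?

Feb 11, 2065

Jan 2065 starts on a Thursday; its first Wednesday is the 7th, so the 2nd Wednesday is the 14th — Jan 14, 2065.
That is not after Jan 18, 2065, so look at Feb 2065.
Feb 2065 starts on a Sunday; its first Wednesday is the 4th, so the 2nd Wednesday is the 11th — Feb 11, 2065.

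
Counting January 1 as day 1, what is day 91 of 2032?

March 31, 2032

January has 31 days (91 − 31 = 60 remain).
February has 29 days (60 − 29 = 31 remain).
31 into March → March 31.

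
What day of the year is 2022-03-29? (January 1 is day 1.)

88

Days in months before March: 31 + 28 = 59.
Plus 29 days into March → day 88.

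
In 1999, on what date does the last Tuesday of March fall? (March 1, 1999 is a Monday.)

March 30, 1999

March 1999 begins on a Monday, so the first Tuesday is March 2 (1 day later).
March 1999 has 31 days. Adding weeks: 2, 9, 16, 23, 30 — the last one ≤ 31 is the 30th.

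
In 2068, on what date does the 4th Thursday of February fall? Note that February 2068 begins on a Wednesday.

2068-02-23

February 2068 begins on a Wednesday, so the first Thursday is February 2 (1 day later).
The 4th Thursday is 3 weeks later: 2 + 21 = 23.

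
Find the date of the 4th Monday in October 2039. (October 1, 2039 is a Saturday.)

October 2039 begins on a Saturday, so the first Monday is October 3 (2 days later).
The 4th Monday is 3 weeks later: 3 + 21 = 24.

24 October 2039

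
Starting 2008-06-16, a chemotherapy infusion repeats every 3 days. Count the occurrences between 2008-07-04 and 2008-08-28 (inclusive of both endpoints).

19

Occurrences land 3·i days after 2008-06-16 for i = 0, 1, 2, …
2008-07-04 is 18 days after the start; 18 ÷ 3 = 6 remainder 0. First occurrence in the window: #7 on 2008-07-04 (6×3 = 18 days in).
2008-08-28 is 73 days after the start; 73 ÷ 3 = 24 remainder 1. Last occurrence in the window: #25 on 2008-08-27.
Occurrences #7 through #25: 19 in total.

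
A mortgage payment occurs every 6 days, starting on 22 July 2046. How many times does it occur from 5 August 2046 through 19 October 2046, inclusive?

12

Occurrences land 6·i days after 22 July 2046 for i = 0, 1, 2, …
5 August 2046 is 14 days after the start; 14 ÷ 6 = 2 remainder 2; since the remainder is 2, round up to i = 3. First occurrence in the window: #4 on 9 August 2046 (3×6 = 18 days in).
19 October 2046 is 89 days after the start; 89 ÷ 6 = 14 remainder 5. Last occurrence in the window: #15 on 14 October 2046.
Occurrences #4 through #15: 12 in total.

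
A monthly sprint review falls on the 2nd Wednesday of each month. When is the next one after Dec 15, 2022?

Dec 2022 starts on a Thursday; its first Wednesday is the 7th, so the 2nd Wednesday is the 14th — Dec 14, 2022.
That is not after Dec 15, 2022, so look at Jan 2023.
Jan 2023 starts on a Sunday; its first Wednesday is the 4th, so the 2nd Wednesday is the 11th — Jan 11, 2023.

Jan 11, 2023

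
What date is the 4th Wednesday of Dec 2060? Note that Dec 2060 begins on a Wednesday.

Dec 2060 begins on a Wednesday, so the first Wednesday is Dec 1.
The 4th Wednesday is 3 weeks later: 1 + 21 = 22.

Dec 22, 2060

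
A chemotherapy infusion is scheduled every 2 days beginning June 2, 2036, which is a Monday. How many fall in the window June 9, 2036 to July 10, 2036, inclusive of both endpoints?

Occurrences land 2·i days after June 2, 2036 for i = 0, 1, 2, …
June 9, 2036 is 7 days after the start; 7 ÷ 2 = 3 remainder 1; since the remainder is 1, round up to i = 4. First occurrence in the window: #5 on June 10, 2036 (4×2 = 8 days in).
July 10, 2036 is 38 days after the start; 38 ÷ 2 = 19 remainder 0. Last occurrence in the window: #20 on July 10, 2036.
Occurrences #5 through #20: 16 in total.

16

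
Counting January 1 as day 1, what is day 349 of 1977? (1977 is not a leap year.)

December 15, 1977

January has 31 days (349 − 31 = 318 remain).
February has 28 days (318 − 28 = 290 remain).
March has 31 days (290 − 31 = 259 remain).
April has 30 days (259 − 30 = 229 remain).
May has 31 days (229 − 31 = 198 remain).
June has 30 days (198 − 30 = 168 remain).
July has 31 days (168 − 31 = 137 remain).
August has 31 days (137 − 31 = 106 remain).
September has 30 days (106 − 30 = 76 remain).
October has 31 days (76 − 31 = 45 remain).
November has 30 days (45 − 30 = 15 remain).
15 into December → December 15.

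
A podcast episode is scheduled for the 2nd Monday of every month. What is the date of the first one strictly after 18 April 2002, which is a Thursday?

13 May 2002

April 2002 starts on a Monday; its first Monday is the 1st, so the 2nd Monday is the 8th — 8 April 2002.
That is not after 18 April 2002, so look at May 2002.
May 2002 starts on a Wednesday; its first Monday is the 6th, so the 2nd Monday is the 13th — 13 May 2002.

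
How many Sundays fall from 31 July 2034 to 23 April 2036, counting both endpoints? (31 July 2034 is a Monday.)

31 July 2034 is a Monday; the first Sunday on or after it is 6 August 2034 (6 days later).
From 6 August 2034 to 23 April 2036: 147 + 365 + 114 = 626 days (rest of 2034, 2035, to 23 April 2036 in 2036).
626 ÷ 7 = 89 full weeks with remainder 3, so 89 more Sundays after the first → 90.

90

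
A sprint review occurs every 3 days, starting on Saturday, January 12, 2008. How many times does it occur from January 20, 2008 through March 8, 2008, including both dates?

16

Occurrences land 3·i days after January 12, 2008 for i = 0, 1, 2, …
January 20, 2008 is 8 days after the start; 8 ÷ 3 = 2 remainder 2; since the remainder is 2, round up to i = 3. First occurrence in the window: #4 on January 21, 2008 (3×3 = 9 days in).
March 8, 2008 is 56 days after the start; 56 ÷ 3 = 18 remainder 2. Last occurrence in the window: #19 on March 6, 2008.
Occurrences #4 through #19: 16 in total.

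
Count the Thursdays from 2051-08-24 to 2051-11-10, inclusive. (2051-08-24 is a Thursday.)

2051-08-24 is a Thursday; the first Thursday on or after it is 2051-08-24.
From 2051-08-24 to 2051-11-10: 7 + 30 + 31 + 10 = 78 days (rest of August, September, October, November).
78 ÷ 7 = 11 full weeks with remainder 1, so 11 more Thursdays after the first → 12.

12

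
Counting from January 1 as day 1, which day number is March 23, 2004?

83

Days in months before March: 31 + 29 = 60.
Plus 23 days into March → day 83.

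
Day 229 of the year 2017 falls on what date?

August 17, 2017

January has 31 days (229 − 31 = 198 remain).
February has 28 days (198 − 28 = 170 remain).
March has 31 days (170 − 31 = 139 remain).
April has 30 days (139 − 30 = 109 remain).
May has 31 days (109 − 31 = 78 remain).
June has 30 days (78 − 30 = 48 remain).
July has 31 days (48 − 31 = 17 remain).
17 into August → August 17.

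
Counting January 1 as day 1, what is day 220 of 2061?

8 August 2061

January has 31 days (220 − 31 = 189 remain).
February has 28 days (189 − 28 = 161 remain).
March has 31 days (161 − 31 = 130 remain).
April has 30 days (130 − 30 = 100 remain).
May has 31 days (100 − 31 = 69 remain).
June has 30 days (69 − 30 = 39 remain).
July has 31 days (39 − 31 = 8 remain).
8 into August → August 8.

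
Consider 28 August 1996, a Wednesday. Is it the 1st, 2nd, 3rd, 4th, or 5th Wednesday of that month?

4th

Day 28 falls in week ⌈28/7⌉ of the month.
Days 1–7 hold the 1st Wednesday, 8–14 the 2nd, 15–21 the 3rd, 22–28 the 4th, 29–31 the 5th.
28 is in the range for the 4th.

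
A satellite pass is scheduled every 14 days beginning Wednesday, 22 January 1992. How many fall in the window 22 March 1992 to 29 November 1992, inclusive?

Occurrences land 14·i days after 22 January 1992 for i = 0, 1, 2, …
22 March 1992 is 60 days after the start; 60 ÷ 14 = 4 remainder 4; since the remainder is 4, round up to i = 5. First occurrence in the window: #6 on 1 April 1992 (5×14 = 70 days in).
29 November 1992 is 312 days after the start; 312 ÷ 14 = 22 remainder 4. Last occurrence in the window: #23 on 25 November 1992.
Occurrences #6 through #23: 18 in total.

18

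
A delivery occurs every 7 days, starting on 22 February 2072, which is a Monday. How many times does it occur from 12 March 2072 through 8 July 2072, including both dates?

17

Occurrences land 7·i days after 22 February 2072 for i = 0, 1, 2, …
12 March 2072 is 19 days after the start; 19 ÷ 7 = 2 remainder 5; since the remainder is 5, round up to i = 3. First occurrence in the window: #4 on 14 March 2072 (3×7 = 21 days in).
8 July 2072 is 137 days after the start; 137 ÷ 7 = 19 remainder 4. Last occurrence in the window: #20 on 4 July 2072.
Occurrences #4 through #20: 17 in total.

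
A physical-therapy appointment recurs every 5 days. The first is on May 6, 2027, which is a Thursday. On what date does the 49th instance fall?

The 49th occurrence is 48 intervals after the first: 48 × 5 = 240 days after May 6, 2027.
May has 31 days — 25 days to the end of May leaves 215.
June has 30 days (185 left).
July has 31 days (154 left).
August has 31 days (123 left).
September has 30 days (93 left).
October has 31 days (62 left).
November has 30 days (32 left).
December has 31 days (1 left).
1 day into January → January 1, 2028.

January 1, 2028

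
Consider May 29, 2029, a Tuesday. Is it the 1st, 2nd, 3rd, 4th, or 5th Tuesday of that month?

Day 29 falls in week ⌈29/7⌉ of the month.
Days 1–7 hold the 1st Tuesday, 8–14 the 2nd, 15–21 the 3rd, 22–28 the 4th, 29–31 the 5th.
29 is in the range for the 5th.

5th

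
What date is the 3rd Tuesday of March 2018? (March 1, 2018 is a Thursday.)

March 20, 2018

March 2018 begins on a Thursday, so the first Tuesday is March 6 (5 days later).
The 3rd Tuesday is 2 weeks later: 6 + 14 = 20.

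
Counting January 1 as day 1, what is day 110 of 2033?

January has 31 days (110 − 31 = 79 remain).
February has 28 days (79 − 28 = 51 remain).
March has 31 days (51 − 31 = 20 remain).
20 into April → April 20.

2033-04-20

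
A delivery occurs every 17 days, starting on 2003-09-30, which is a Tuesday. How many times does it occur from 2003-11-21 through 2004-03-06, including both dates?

Occurrences land 17·i days after 2003-09-30 for i = 0, 1, 2, …
2003-11-21 is 52 days after the start; 52 ÷ 17 = 3 remainder 1; since the remainder is 1, round up to i = 4. First occurrence in the window: #5 on 2003-12-07 (4×17 = 68 days in).
2004-03-06 is 158 days after the start; 158 ÷ 17 = 9 remainder 5. Last occurrence in the window: #10 on 2004-03-01.
Occurrences #5 through #10: 6 in total.

6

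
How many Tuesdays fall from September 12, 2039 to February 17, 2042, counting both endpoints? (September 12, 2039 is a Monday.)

September 12, 2039 is a Monday; the first Tuesday on or after it is September 13, 2039 (1 day later).
From September 13, 2039 to February 17, 2042: 109 + 366 + 365 + 48 = 888 days (rest of 2039, 2040, 2041, to February 17, 2042 in 2042).
888 ÷ 7 = 126 full weeks with remainder 6, so 126 more Tuesdays after the first → 127.

127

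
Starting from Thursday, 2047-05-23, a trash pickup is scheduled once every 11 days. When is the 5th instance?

2047-07-06

The 5th occurrence is 4 intervals after the first: 4 × 11 = 44 days after 2047-05-23.
May has 31 days — 8 days to the end of May leaves 36.
June has 30 days (6 left).
6 days into July → 2047-07-06.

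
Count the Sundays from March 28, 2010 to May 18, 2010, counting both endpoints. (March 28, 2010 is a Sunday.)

March 28, 2010 is a Sunday; the first Sunday on or after it is March 28, 2010.
From March 28, 2010 to May 18, 2010: 3 + 30 + 18 = 51 days (rest of March, April, May).
51 ÷ 7 = 7 full weeks with remainder 2, so 7 more Sundays after the first → 8.

8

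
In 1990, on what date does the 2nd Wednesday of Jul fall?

The first Wednesday of Jul 1990 is Jul 4.
The 2nd Wednesday is 1 weeks later: 4 + 7 = 11.

Jul 11, 1990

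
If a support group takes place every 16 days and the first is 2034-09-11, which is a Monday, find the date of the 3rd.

The 3rd occurrence is 2 intervals after the first: 2 × 16 = 32 days after 2034-09-11.
September has 30 days — 19 days to the end of September leaves 13.
13 days into October → 2034-10-13.

2034-10-13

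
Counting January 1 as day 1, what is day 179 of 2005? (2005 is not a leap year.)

June 28, 2005

January has 31 days (179 − 31 = 148 remain).
February has 28 days (148 − 28 = 120 remain).
March has 31 days (120 − 31 = 89 remain).
April has 30 days (89 − 30 = 59 remain).
May has 31 days (59 − 31 = 28 remain).
28 into June → June 28.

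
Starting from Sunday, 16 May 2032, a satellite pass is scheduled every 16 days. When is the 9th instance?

21 September 2032

The 9th occurrence is 8 intervals after the first: 8 × 16 = 128 days after 16 May 2032.
May has 31 days — 15 days to the end of May leaves 113.
June has 30 days (83 left).
July has 31 days (52 left).
August has 31 days (21 left).
21 days into September → 21 September 2032.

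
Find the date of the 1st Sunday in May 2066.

May 2, 2066

May 2066 begins on a Saturday, so the first Sunday is May 2 (1 day later).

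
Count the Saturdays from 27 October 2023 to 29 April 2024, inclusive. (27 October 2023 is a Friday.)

27 October 2023 is a Friday; the first Saturday on or after it is 28 October 2023 (1 day later).
From 28 October 2023 to 29 April 2024: 3 + 30 + 31 + 31 + 29 + 31 + 29 = 184 days (rest of October, November, December, January, February, March, April).
184 ÷ 7 = 26 full weeks with remainder 2, so 26 more Saturdays after the first → 27.

27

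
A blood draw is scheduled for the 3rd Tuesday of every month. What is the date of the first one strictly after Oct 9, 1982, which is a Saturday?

Oct 19, 1982

Oct 1982 starts on a Friday; its first Tuesday is the 5th, so the 3rd Tuesday is the 19th — Oct 19, 1982.
Oct 19, 1982 is after Oct 9, 1982, so that is the next one.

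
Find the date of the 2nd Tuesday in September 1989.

September 12, 1989

September 1989 begins on a Friday, so the first Tuesday is September 5 (4 days later).
The 2nd Tuesday is 1 weeks later: 5 + 7 = 12.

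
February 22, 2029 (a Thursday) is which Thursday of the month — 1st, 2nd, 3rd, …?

Day 22 falls in week ⌈22/7⌉ of the month.
Days 1–7 hold the 1st Thursday, 8–14 the 2nd, 15–21 the 3rd, 22–28 the 4th, 29–31 the 5th.
22 is in the range for the 4th.

4th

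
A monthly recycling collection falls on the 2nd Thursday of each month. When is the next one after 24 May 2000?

8 June 2000

May 2000 starts on a Monday; its first Thursday is the 4th, so the 2nd Thursday is the 11th — 11 May 2000.
That is not after 24 May 2000, so look at June 2000.
June 2000 starts on a Thursday; its first Thursday is the 1st, so the 2nd Thursday is the 8th — 8 June 2000.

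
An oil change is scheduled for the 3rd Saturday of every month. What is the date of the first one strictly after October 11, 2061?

October 2061 starts on a Saturday; its first Saturday is the 1st, so the 3rd Saturday is the 15th — October 15, 2061.
October 15, 2061 is after October 11, 2061, so that is the next one.

October 15, 2061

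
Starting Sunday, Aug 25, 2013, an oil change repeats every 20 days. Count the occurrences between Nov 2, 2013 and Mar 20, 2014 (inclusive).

7

Occurrences land 20·i days after Aug 25, 2013 for i = 0, 1, 2, …
Nov 2, 2013 is 69 days after the start; 69 ÷ 20 = 3 remainder 9; since the remainder is 9, round up to i = 4. First occurrence in the window: #5 on Nov 13, 2013 (4×20 = 80 days in).
Mar 20, 2014 is 207 days after the start; 207 ÷ 20 = 10 remainder 7. Last occurrence in the window: #11 on Mar 13, 2014.
Occurrences #5 through #11: 7 in total.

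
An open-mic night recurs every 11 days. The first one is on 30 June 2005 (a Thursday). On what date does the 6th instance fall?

The 6th occurrence is 5 intervals after the first: 5 × 11 = 55 days after 30 June 2005.
June has 30 days — 0 days to the end of June leaves 55.
July has 31 days (24 left).
24 days into August → 24 August 2005.

24 August 2005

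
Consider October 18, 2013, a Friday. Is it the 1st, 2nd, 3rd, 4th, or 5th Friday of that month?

3rd

Day 18 falls in week ⌈18/7⌉ of the month.
Days 1–7 hold the 1st Friday, 8–14 the 2nd, 15–21 the 3rd, 22–28 the 4th, 29–31 the 5th.
18 is in the range for the 3rd.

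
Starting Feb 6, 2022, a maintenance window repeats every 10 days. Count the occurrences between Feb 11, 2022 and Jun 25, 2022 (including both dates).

Occurrences land 10·i days after Feb 6, 2022 for i = 0, 1, 2, …
Feb 11, 2022 is 5 days after the start; 5 ÷ 10 = 0 remainder 5; since the remainder is 5, round up to i = 1. First occurrence in the window: #2 on Feb 16, 2022 (1×10 = 10 days in).
Jun 25, 2022 is 139 days after the start; 139 ÷ 10 = 13 remainder 9. Last occurrence in the window: #14 on Jun 16, 2022.
Occurrences #2 through #14: 13 in total.

13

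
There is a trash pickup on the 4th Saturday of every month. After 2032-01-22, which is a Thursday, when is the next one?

January 2032 starts on a Thursday; its first Saturday is the 3rd, so the 4th Saturday is the 24th — 2032-01-24.
2032-01-24 is after 2032-01-22, so that is the next one.

2032-01-24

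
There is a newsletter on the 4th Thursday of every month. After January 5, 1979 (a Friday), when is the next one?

January 1979 starts on a Monday; its first Thursday is the 4th, so the 4th Thursday is the 25th — January 25, 1979.
January 25, 1979 is after January 5, 1979, so that is the next one.

January 25, 1979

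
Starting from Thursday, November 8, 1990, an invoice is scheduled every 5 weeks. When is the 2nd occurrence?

The 2nd occurrence is 1 interval after the first: 1 × 35 = 35 days after November 8, 1990.
November has 30 days — 22 days to the end of November leaves 13.
13 days into December → December 13, 1990.

December 13, 1990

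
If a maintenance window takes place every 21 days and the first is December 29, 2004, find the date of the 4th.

March 2, 2005

The 4th occurrence is 3 intervals after the first: 3 × 21 = 63 days after December 29, 2004.
December has 31 days — 2 days to the end of December leaves 61.
January has 31 days (30 left).
February has 28 days (2 left).
2 days into March → March 2, 2005.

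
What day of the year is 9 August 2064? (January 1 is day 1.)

222

Days in months before August: 31 + 29 + 31 + 30 + 31 + 30 + 31 = 213.
Plus 9 days into August → day 222.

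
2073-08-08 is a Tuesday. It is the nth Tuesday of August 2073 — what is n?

2nd

Day 8 falls in week ⌈8/7⌉ of the month.
Days 1–7 hold the 1st Tuesday, 8–14 the 2nd, 15–21 the 3rd, 22–28 the 4th, 29–31 the 5th.
8 is in the range for the 2nd.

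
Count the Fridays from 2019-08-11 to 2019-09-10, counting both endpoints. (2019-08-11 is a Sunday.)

2019-08-11 is a Sunday; the first Friday on or after it is 2019-08-16 (5 days later).
From 2019-08-16 to 2019-09-10: 15 + 10 = 25 days (rest of August, September).
25 ÷ 7 = 3 full weeks with remainder 4, so 3 more Fridays after the first → 4.

4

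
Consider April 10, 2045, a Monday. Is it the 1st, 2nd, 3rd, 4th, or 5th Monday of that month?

Day 10 falls in week ⌈10/7⌉ of the month.
Days 1–7 hold the 1st Monday, 8–14 the 2nd, 15–21 the 3rd, 22–28 the 4th, 29–31 the 5th.
10 is in the range for the 2nd.

2nd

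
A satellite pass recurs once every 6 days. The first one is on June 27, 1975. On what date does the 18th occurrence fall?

October 7, 1975

The 18th occurrence is 17 intervals after the first: 17 × 6 = 102 days after June 27, 1975.
June has 30 days — 3 days to the end of June leaves 99.
July has 31 days (68 left).
August has 31 days (37 left).
September has 30 days (7 left).
7 days into October → October 7, 1975.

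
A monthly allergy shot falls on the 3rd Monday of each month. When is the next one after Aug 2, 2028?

Aug 2028 starts on a Tuesday; its first Monday is the 7th, so the 3rd Monday is the 21st — Aug 21, 2028.
Aug 21, 2028 is after Aug 2, 2028, so that is the next one.

Aug 21, 2028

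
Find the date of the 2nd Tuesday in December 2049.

December 2049 begins on a Wednesday, so the first Tuesday is December 7 (6 days later).
The 2nd Tuesday is 1 weeks later: 7 + 7 = 14.

December 14, 2049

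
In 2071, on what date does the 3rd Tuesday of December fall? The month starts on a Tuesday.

December 2071 begins on a Tuesday, so the first Tuesday is December 1.
The 3rd Tuesday is 2 weeks later: 1 + 14 = 15.

December 15, 2071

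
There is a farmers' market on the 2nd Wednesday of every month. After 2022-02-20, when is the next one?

February 2022 starts on a Tuesday; its first Wednesday is the 2nd, so the 2nd Wednesday is the 9th — 2022-02-09.
That is not after 2022-02-20, so look at March 2022.
March 2022 starts on a Tuesday; its first Wednesday is the 2nd, so the 2nd Wednesday is the 9th — 2022-03-09.

2022-03-09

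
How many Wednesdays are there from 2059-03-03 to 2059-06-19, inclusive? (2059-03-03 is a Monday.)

16

2059-03-03 is a Monday; the first Wednesday on or after it is 2059-03-05 (2 days later).
From 2059-03-05 to 2059-06-19: 26 + 30 + 31 + 19 = 106 days (rest of March, April, May, June).
106 ÷ 7 = 15 full weeks with remainder 1, so 15 more Wednesdays after the first → 16.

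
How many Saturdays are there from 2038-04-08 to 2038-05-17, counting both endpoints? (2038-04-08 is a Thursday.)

2038-04-08 is a Thursday; the first Saturday on or after it is 2038-04-10 (2 days later).
From 2038-04-10 to 2038-05-17: 20 + 17 = 37 days (rest of April, May).
37 ÷ 7 = 5 full weeks with remainder 2, so 5 more Saturdays after the first → 6.

6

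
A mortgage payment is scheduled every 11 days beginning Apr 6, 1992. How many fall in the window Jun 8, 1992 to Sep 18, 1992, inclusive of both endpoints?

10

Occurrences land 11·i days after Apr 6, 1992 for i = 0, 1, 2, …
Jun 8, 1992 is 63 days after the start; 63 ÷ 11 = 5 remainder 8; since the remainder is 8, round up to i = 6. First occurrence in the window: #7 on Jun 11, 1992 (6×11 = 66 days in).
Sep 18, 1992 is 165 days after the start; 165 ÷ 11 = 15 remainder 0. Last occurrence in the window: #16 on Sep 18, 1992.
Occurrences #7 through #16: 10 in total.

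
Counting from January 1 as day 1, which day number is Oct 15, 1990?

288

Days in months before Oct: 31 + 28 + 31 + 30 + 31 + 30 + 31 + 31 + 30 = 273.
Plus 15 days into Oct → day 288.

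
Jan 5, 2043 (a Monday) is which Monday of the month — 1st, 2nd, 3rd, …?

1st

Day 5 falls in week ⌈5/7⌉ of the month.
Days 1–7 hold the 1st Monday, 8–14 the 2nd, 15–21 the 3rd, 22–28 the 4th, 29–31 the 5th.
5 is in the range for the 1st.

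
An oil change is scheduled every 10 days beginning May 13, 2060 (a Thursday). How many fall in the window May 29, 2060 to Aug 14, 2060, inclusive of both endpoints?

Occurrences land 10·i days after May 13, 2060 for i = 0, 1, 2, …
May 29, 2060 is 16 days after the start; 16 ÷ 10 = 1 remainder 6; since the remainder is 6, round up to i = 2. First occurrence in the window: #3 on Jun 2, 2060 (2×10 = 20 days in).
Aug 14, 2060 is 93 days after the start; 93 ÷ 10 = 9 remainder 3. Last occurrence in the window: #10 on Aug 11, 2060.
Occurrences #3 through #10: 8 in total.

8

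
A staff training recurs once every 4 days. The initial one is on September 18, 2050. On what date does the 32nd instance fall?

January 20, 2051

The 32nd occurrence is 31 intervals after the first: 31 × 4 = 124 days after September 18, 2050.
September has 30 days — 12 days to the end of September leaves 112.
October has 31 days (81 left).
November has 30 days (51 left).
December has 31 days (20 left).
20 days into January → January 20, 2051.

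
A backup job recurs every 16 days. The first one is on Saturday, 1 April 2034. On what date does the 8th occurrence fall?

22 July 2034

The 8th occurrence is 7 intervals after the first: 7 × 16 = 112 days after 1 April 2034.
April has 30 days — 29 days to the end of April leaves 83.
May has 31 days (52 left).
June has 30 days (22 left).
22 days into July → 22 July 2034.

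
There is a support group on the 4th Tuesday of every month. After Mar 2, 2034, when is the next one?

Mar 2034 starts on a Wednesday; its first Tuesday is the 7th, so the 4th Tuesday is the 28th — Mar 28, 2034.
Mar 28, 2034 is after Mar 2, 2034, so that is the next one.

Mar 28, 2034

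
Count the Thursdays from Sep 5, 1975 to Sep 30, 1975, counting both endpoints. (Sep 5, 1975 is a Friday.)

Sep 5, 1975 is a Friday; the first Thursday on or after it is Sep 11, 1975 (6 days later).
From Sep 11, 1975 to Sep 30, 1975 is 30 − 11 = 19 days.
19 ÷ 7 = 2 full weeks with remainder 5, so 2 more Thursdays after the first → 3.

3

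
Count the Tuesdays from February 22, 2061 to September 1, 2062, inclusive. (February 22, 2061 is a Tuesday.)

February 22, 2061 is a Tuesday; the first Tuesday on or after it is February 22, 2061.
From February 22, 2061 to September 1, 2062: 312 + 244 = 556 days (rest of 2061, to September 1, 2062 in 2062).
556 ÷ 7 = 79 full weeks with remainder 3, so 79 more Tuesdays after the first → 80.

80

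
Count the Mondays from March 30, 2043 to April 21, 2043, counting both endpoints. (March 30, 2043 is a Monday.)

4

March 30, 2043 is a Monday; the first Monday on or after it is March 30, 2043.
From March 30, 2043 to April 21, 2043: 1 + 21 = 22 days (rest of March, April).
22 ÷ 7 = 3 full weeks with remainder 1, so 3 more Mondays after the first → 4.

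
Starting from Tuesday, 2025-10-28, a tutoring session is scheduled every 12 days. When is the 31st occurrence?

2026-10-23

The 31st occurrence is 30 intervals after the first: 30 × 12 = 360 days after 2025-10-28.
October has 31 days — 3 days to the end of October leaves 357.
November has 30 days (327 left).
December has 31 days (296 left).
January has 31 days (265 left).
February has 28 days (237 left).
March has 31 days (206 left).
April has 30 days (176 left).
May has 31 days (145 left).
June has 30 days (115 left).
July has 31 days (84 left).
August has 31 days (53 left).
September has 30 days (23 left).
23 days into October → 2026-10-23.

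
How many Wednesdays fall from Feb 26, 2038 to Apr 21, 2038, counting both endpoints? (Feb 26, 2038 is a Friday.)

8

Feb 26, 2038 is a Friday; the first Wednesday on or after it is Mar 3, 2038 (5 days later).
From Mar 3, 2038 to Apr 21, 2038: 28 + 21 = 49 days (rest of Mar, Apr).
49 ÷ 7 = 7 full weeks with remainder 0, so 7 more Wednesdays after the first → 8.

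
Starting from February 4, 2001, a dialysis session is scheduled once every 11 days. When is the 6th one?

March 31, 2001

The 6th occurrence is 5 intervals after the first: 5 × 11 = 55 days after February 4, 2001.
February has 28 days — 24 days to the end of February leaves 31.
31 days into March → March 31, 2001.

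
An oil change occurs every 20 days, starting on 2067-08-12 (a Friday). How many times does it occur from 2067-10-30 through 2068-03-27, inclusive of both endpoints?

Occurrences land 20·i days after 2067-08-12 for i = 0, 1, 2, …
2067-10-30 is 79 days after the start; 79 ÷ 20 = 3 remainder 19; since the remainder is 19, round up to i = 4. First occurrence in the window: #5 on 2067-10-31 (4×20 = 80 days in).
2068-03-27 is 228 days after the start; 228 ÷ 20 = 11 remainder 8. Last occurrence in the window: #12 on 2068-03-19.
Occurrences #5 through #12: 8 in total.

8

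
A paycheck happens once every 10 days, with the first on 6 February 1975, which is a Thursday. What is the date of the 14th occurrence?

The 14th occurrence is 13 intervals after the first: 13 × 10 = 130 days after 6 February 1975.
February has 28 days — 22 days to the end of February leaves 108.
March has 31 days (77 left).
April has 30 days (47 left).
May has 31 days (16 left).
16 days into June → 16 June 1975.

16 June 1975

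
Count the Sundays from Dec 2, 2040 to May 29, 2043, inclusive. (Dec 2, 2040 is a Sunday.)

Dec 2, 2040 is a Sunday; the first Sunday on or after it is Dec 2, 2040.
From Dec 2, 2040 to May 29, 2043: 29 + 365 + 365 + 149 = 908 days (rest of 2040, 2041, 2042, to May 29, 2043 in 2043).
908 ÷ 7 = 129 full weeks with remainder 5, so 129 more Sundays after the first → 130.

130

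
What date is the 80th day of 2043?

21 March 2043

January has 31 days (80 − 31 = 49 remain).
February has 28 days (49 − 28 = 21 remain).
21 into March → March 21.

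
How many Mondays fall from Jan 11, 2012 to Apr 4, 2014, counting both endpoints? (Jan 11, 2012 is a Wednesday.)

Jan 11, 2012 is a Wednesday; the first Monday on or after it is Jan 16, 2012 (5 days later).
From Jan 16, 2012 to Apr 4, 2014: 350 + 365 + 94 = 809 days (rest of 2012, 2013, to Apr 4, 2014 in 2014).
809 ÷ 7 = 115 full weeks with remainder 4, so 115 more Mondays after the first → 116.

116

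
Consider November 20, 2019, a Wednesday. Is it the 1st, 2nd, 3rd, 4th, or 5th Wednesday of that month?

3rd

Day 20 falls in week ⌈20/7⌉ of the month.
Days 1–7 hold the 1st Wednesday, 8–14 the 2nd, 15–21 the 3rd, 22–28 the 4th, 29–31 the 5th.
20 is in the range for the 3rd.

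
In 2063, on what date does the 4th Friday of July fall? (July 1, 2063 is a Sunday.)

2063-07-27

July 2063 begins on a Sunday, so the first Friday is July 6 (5 days later).
The 4th Friday is 3 weeks later: 6 + 21 = 27.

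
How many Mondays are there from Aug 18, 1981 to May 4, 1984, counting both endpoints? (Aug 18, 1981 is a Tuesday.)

141

Aug 18, 1981 is a Tuesday; the first Monday on or after it is Aug 24, 1981 (6 days later).
From Aug 24, 1981 to May 4, 1984: 129 + 365 + 365 + 125 = 984 days (rest of 1981, 1982, 1983, to May 4, 1984 in 1984).
984 ÷ 7 = 140 full weeks with remainder 4, so 140 more Mondays after the first → 141.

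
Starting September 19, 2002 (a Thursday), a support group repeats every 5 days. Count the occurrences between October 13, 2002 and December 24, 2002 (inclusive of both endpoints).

Occurrences land 5·i days after September 19, 2002 for i = 0, 1, 2, …
October 13, 2002 is 24 days after the start; 24 ÷ 5 = 4 remainder 4; since the remainder is 4, round up to i = 5. First occurrence in the window: #6 on October 14, 2002 (5×5 = 25 days in).
December 24, 2002 is 96 days after the start; 96 ÷ 5 = 19 remainder 1. Last occurrence in the window: #20 on December 23, 2002.
Occurrences #6 through #20: 15 in total.

15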